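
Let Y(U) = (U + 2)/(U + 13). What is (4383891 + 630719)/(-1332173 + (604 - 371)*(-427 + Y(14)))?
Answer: -13539447/3865120 ≈ -3.5030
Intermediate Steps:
Y(U) = (2 + U)/(13 + U)
(4383891 + 630719)/(-1332173 + (604 - 371)*(-427 + Y(14))) = (4383891 + 630719)/(-1332173 + (604 - 371)*(-427 + (2 + 14)/(13 + 14))) = 5014610/(-1332173 + 233*(-427 + 16/27)) = 5014610/(-1332173 + 233*(-11513/27)) = 5014610/(-1332173 - 2682529/27) = 5014610/(-38651200/27) = 5014610*(-27/38651200) = -13539447/3865120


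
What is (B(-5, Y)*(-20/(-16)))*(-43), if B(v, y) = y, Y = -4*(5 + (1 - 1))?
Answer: 1075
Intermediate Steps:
Y = -20 (Y = -4*(5 + 0) = -4*5 = -20)
(B(-5, Y)*(-20/(-16)))*(-43) = -(-400)/(-16)*(-43) = -(-400)*(-1)/16*(-43) = -20*5/4*(-43) = -25*(-43) = 1075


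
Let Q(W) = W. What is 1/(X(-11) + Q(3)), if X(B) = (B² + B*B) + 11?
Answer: 1/256 ≈ 0.0039063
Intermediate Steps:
X(B) = 11 + 2*B² (X(B) = (B² + B²) + 11 = 2*B² + 11 = 11 + 2*B²)
1/(X(-11) + Q(3)) = 1/((11 + 2*(-11)²) + 3) = 1/((11 + 2*121) + 3) = 1/((11 + 242) + 3) = 1/(253 + 3) = 1/256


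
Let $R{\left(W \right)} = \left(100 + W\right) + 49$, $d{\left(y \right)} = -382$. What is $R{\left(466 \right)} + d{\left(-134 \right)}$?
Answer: $233$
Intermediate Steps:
$R{\left(W \right)} = 149 + W$
$R{\left(466 \right)} + d{\left(-134 \right)} = \left(149 + 466\right) - 382 = 615 - 382 = 233$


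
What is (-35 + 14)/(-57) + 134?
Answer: 2553/19 ≈ 134.37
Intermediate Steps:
(-35 + 14)/(-57) + 134 = -21*(-1/57) + 134 = 7/19 + 134 = 2553/19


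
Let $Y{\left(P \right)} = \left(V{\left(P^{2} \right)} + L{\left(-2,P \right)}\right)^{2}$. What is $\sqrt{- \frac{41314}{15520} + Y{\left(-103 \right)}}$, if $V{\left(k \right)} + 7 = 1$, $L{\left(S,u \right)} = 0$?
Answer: $\frac{\sqrt{125470955}}{1940} \approx 5.7739$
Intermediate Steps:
$V{\left(k \right)} = -6$ ($V{\left(k \right)} = -7 + 1 = -6$)
$Y{\left(P \right)} = 36$ ($Y{\left(P \right)} = \left(-6 + 0\right)^{2} = \left(-6\right)^{2} = 36$)
$\sqrt{- \frac{41314}{15520} + Y{\left(-103 \right)}} = \sqrt{- \frac{41314}{15520} + 36} = \sqrt{\left(-41314\right) \frac{1}{15520} + 36} = \sqrt{- \frac{20657}{7760} + 36} = \sqrt{\frac{258703}{7760}} = \frac{\sqrt{125470955}}{1940}$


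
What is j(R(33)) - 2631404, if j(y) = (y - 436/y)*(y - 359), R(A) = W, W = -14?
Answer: -18464588/7 ≈ -2.6378e+6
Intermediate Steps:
R(A) = -14
j(y) = (-359 + y)*(y - 436/y) (j(y) = (y - 436/y)*(-359 + y) = (-359 + y)*(y - 436/y))
j(R(33)) - 2631404 = (-436 + (-14)² - 359*(-14) + 156524/(-14)) - 2631404 = (-436 + 196 + 5026 + 156524*(-1/14)) - 2631404 = (-436 + 196 + 5026 - 78262/7) - 2631404 = -44760/7 - 2631404 = -18464588/7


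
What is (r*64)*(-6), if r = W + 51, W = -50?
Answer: -384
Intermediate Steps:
r = 1 (r = -50 + 51 = 1)
(r*64)*(-6) = (1*64)*(-6) = 64*(-6) = -384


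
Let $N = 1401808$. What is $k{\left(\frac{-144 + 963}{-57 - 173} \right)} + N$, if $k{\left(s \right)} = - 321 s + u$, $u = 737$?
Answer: $\frac{322848249}{230} \approx 1.4037 \cdot 10^{6}$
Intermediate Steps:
$k{\left(s \right)} = 737 - 321 s$ ($k{\left(s \right)} = - 321 s + 737 = 737 - 321 s$)
$k{\left(\frac{-144 + 963}{-57 - 173} \right)} + N = \left(737 - 321 \frac{-144 + 963}{-57 - 173}\right) + 1401808 = \left(737 - 321 \frac{819}{-230}\right) + 1401808 = \left(737 - 321 \cdot 819 \left(- \frac{1}{230}\right)\right) + 1401808 = \left(737 - - \frac{262899}{230}\right) + 1401808 = \left(737 + \frac{262899}{230}\right) + 1401808 = \frac{432409}{230} + 1401808 = \frac{322848249}{230}$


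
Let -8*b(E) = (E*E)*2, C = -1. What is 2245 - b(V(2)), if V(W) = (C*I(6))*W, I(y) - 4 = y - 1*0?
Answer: 2345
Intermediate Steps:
I(y) = 4 + y (I(y) = 4 + (y - 1*0) = 4 + (y + 0) = 4 + y)
V(W) = -10*W (V(W) = (-(4 + 6))*W = (-1*10)*W = -10*W)
b(E) = -E²/4 (b(E) = -E*E*2/8 = -E²*2/8 = -E²/4)
2245 - b(V(2)) = 2245 - (-1)*(-10*2)²/4 = 2245 - (-1)*(-20)²/4 = 2245 - (-1)*400/4 = 2245 - 1*(-100) = 2245 + 100 = 2345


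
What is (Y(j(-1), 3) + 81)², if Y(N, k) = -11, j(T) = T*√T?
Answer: 4900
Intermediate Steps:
j(T) = T^(3/2)
(Y(j(-1), 3) + 81)² = (-11 + 81)² = 70² = 4900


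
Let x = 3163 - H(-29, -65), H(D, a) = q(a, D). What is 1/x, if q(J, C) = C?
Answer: 1/3192 ≈ 0.00031328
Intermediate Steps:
H(D, a) = D
x = 3192 (x = 3163 - 1*(-29) = 3163 + 29 = 3192)
1/x = 1/3192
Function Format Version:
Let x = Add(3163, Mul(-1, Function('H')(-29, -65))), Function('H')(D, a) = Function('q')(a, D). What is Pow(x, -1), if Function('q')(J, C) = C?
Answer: Rational(1, 3192) ≈ 0.00031328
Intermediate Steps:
Function('H')(D, a) = D
x = 3192 (x = Add(3163, Mul(-1, -29)) = Add(3163, 29) = 3192)
Pow(x, -1) = Pow(3192, -1) = Rational(1, 3192)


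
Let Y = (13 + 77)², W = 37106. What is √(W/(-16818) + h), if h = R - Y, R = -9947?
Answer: 4*I*√79767656274/8409 ≈ 134.35*I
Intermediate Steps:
Y = 8100 (Y = 90² = 8100)
h = -18047 (h = -9947 - 1*8100 = -9947 - 8100 = -18047)
√(W/(-16818) + h) = √(37106/(-16818) - 18047) = √(37106*(-1/16818) - 18047) = √(-18553/8409 - 18047) = √(-151775776/8409) = 4*I*√79767656274/8409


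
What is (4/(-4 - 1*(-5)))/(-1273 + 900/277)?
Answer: -1108/351721 ≈ -0.0031502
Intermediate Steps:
(4/(-4 - 1*(-5)))/(-1273 + 900/277) = (4/(-4 + 5))/(-1273 + 900*(1/277)) = (4/1)/(-1273 + 900/277) = (4*1)/(-351721/277) = 4*(-277/351721) = -1108/351721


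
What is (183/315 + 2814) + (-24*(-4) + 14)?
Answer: 307081/105 ≈ 2924.6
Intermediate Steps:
(183/315 + 2814) + (-24*(-4) + 14) = (183*(1/315) + 2814) + (96 + 14) = (61/105 + 2814) + 110 = 295531/105 + 110 = 307081/105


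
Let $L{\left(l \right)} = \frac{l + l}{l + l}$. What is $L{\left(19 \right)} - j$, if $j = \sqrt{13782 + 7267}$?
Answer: $1 - \sqrt{21049} \approx -144.08$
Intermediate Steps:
$j = \sqrt{21049} \approx 145.08$
$L{\left(l \right)} = 1$ ($L{\left(l \right)} = \frac{2 l}{2 l} = 2 l \frac{1}{2 l} = 1$)
$L{\left(19 \right)} - j = 1 - \sqrt{21049}$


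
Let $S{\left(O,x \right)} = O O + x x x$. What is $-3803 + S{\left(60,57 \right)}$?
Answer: $184990$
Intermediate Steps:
$S{\left(O,x \right)} = O^{2} + x^{3}$ ($S{\left(O,x \right)} = O^{2} + x^{2} x = O^{2} + x^{3}$)
$-3803 + S{\left(60,57 \right)} = -3803 + \left(60^{2} + 57^{3}\right) = -3803 + \left(3600 + 185193\right) = -3803 + 188793 = 184990$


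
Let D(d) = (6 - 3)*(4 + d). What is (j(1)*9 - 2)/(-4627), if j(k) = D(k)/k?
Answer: -19/661 ≈ -0.028744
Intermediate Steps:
D(d) = 12 + 3*d (D(d) = 3*(4 + d) = 12 + 3*d)
j(k) = (12 + 3*k)/k
(j(1)*9 - 2)/(-4627) = ((3 + 12/1)*9 - 2)/(-4627) = ((3 + 12*1)*9 - 2)*(-1/4627) = ((3 + 12)*9 - 2)*(-1/4627) = (15*9 - 2)*(-1/4627) = (135 - 2)*(-1/4627) = 133*(-1/4627) = -19/661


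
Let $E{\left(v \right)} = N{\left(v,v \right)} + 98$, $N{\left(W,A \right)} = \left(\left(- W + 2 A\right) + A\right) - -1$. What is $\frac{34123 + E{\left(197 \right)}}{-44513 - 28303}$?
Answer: $- \frac{4327}{9102} \approx -0.47539$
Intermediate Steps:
$N{\left(W,A \right)} = 1 - W + 3 A$ ($N{\left(W,A \right)} = \left(- W + 3 A\right) + 1 = 1 - W + 3 A$)
$E{\left(v \right)} = 99 + 2 v$ ($E{\left(v \right)} = \left(1 - v + 3 v\right) + 98 = \left(1 + 2 v\right) + 98 = 99 + 2 v$)
$\frac{34123 + E{\left(197 \right)}}{-44513 - 28303} = \frac{34123 + \left(99 + 2 \cdot 197\right)}{-44513 - 28303} = \frac{34123 + \left(99 + 394\right)}{-72816} = \left(34123 + 493\right) \left(- \frac{1}{72816}\right) = 34616 \left(- \frac{1}{72816}\right) = - \frac{4327}{9102}$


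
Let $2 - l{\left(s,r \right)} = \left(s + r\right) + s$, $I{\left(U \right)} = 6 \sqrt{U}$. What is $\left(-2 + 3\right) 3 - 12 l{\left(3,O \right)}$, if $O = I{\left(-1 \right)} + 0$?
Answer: $51 + 72 i \approx 51.0 + 72.0 i$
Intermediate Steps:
$O = 6 i$ ($O = 6 \sqrt{-1} + 0 = 6 i + 0 = 6 i \approx 6.0 i$)
$l{\left(s,r \right)} = 2 - r - 2 s$ ($l{\left(s,r \right)} = 2 - \left(\left(s + r\right) + s\right) = 2 - \left(\left(r + s\right) + s\right) = 2 - \left(r + 2 s\right) = 2 - r - 2 s$)
$\left(-2 + 3\right) 3 - 12 l{\left(3,O \right)} = \left(-2 + 3\right) 3 - 12 \left(2 - 6 i - 6\right) = 1 \cdot 3 - 12 \left(2 - 6 i - 6\right) = 3 - 12 \left(-4 - 6 i\right) = 3 + \left(48 + 72 i\right) = 51 + 72 i$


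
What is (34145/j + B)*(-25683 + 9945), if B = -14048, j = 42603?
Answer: 3139483383554/14201 ≈ 2.2107e+8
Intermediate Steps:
(34145/j + B)*(-25683 + 9945) = (34145/42603 - 14048)*(-25683 + 9945) = (34145*(1/42603) - 14048)*(-15738) = (34145/42603 - 14048)*(-15738) = -598452799/42603*(-15738) = 3139483383554/14201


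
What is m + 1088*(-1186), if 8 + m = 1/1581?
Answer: -2040084455/1581 ≈ -1.2904e+6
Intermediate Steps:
m = -12647/1581 (m = -8 + 1/1581 = -12647/1581 ≈ -7.9994)
m + 1088*(-1186) = -12647/1581 + 1088*(-1186) = -12647/1581 - 1290368 = -2040084455/1581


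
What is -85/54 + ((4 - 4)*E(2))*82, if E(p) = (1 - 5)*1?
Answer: -85/54 ≈ -1.5741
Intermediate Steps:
E(p) = -4 (E(p) = -4*1 = -4)
-85/54 + ((4 - 4)*E(2))*82 = -85/54 + ((4 - 4)*(-4))*82 = -85*1/54 + (0*(-4))*82 = -85/54 + 0*82 = -85/54 + 0 = -85/54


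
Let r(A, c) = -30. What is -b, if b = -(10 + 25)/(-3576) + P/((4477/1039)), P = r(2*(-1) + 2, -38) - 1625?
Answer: 6148936225/16009752 ≈ 384.07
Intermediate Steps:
P = -1655 (P = -30 - 1625 = -1655)
b = -6148936225/16009752 (b = -(10 + 25)/(-3576) - 1655/(4477/1039) = -1*35*(-1/3576) - 1655/(4477*(1/1039)) = -35*(-1/3576) - 1655/4477/1039 = 35/3576 - 1655*1039/4477 = 35/3576 - 1719545/4477 = -6148936225/16009752 ≈ -384.07)
-b = -1*(-6148936225/16009752) = 6148936225/16009752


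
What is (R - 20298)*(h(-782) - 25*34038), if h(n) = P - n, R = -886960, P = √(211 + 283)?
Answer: 771321719344 - 907258*√494 ≈ 7.7130e+11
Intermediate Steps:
P = √494 ≈ 22.226
h(n) = √494 - n
(R - 20298)*(h(-782) - 25*34038) = (-886960 - 20298)*((√494 - 1*(-782)) - 25*34038) = -907258*((√494 + 782) - 850950) = -907258*((782 + √494) - 850950) = -907258*(-850168 + √494) = 771321719344 - 907258*√494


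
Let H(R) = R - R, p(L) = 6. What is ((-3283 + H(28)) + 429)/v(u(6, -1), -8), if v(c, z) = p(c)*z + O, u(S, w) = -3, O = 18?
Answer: 1427/15 ≈ 95.133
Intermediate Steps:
H(R) = 0
v(c, z) = 18 + 6*z (v(c, z) = 6*z + 18 = 18 + 6*z)
((-3283 + H(28)) + 429)/v(u(6, -1), -8) = ((-3283 + 0) + 429)/(18 + 6*(-8)) = (-3283 + 429)/(18 - 48) = -2854/(-30) = -2854*(-1/30) = 1427/15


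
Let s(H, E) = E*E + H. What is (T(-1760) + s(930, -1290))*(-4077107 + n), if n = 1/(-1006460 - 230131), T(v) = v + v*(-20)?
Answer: -8563199675656575860/1236591 ≈ -6.9248e+12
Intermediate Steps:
T(v) = -19*v (T(v) = v - 20*v = -19*v)
s(H, E) = H + E² (s(H, E) = E² + H = H + E²)
n = -1/1236591 (n = 1/(-1236591) = -1/1236591 ≈ -8.0867e-7)
(T(-1760) + s(930, -1290))*(-4077107 + n) = (-19*(-1760) + (930 + (-1290)²))*(-4077107 - 1/1236591) = (33440 + (930 + 1664100))*(-5041713822238/1236591) = (33440 + 1665030)*(-5041713822238/1236591) = 1698470*(-5041713822238/1236591) = -8563199675656575860/1236591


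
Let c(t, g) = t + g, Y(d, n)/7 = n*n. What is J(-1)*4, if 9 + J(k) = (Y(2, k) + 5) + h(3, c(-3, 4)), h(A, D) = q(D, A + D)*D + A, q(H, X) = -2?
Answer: 16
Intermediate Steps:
Y(d, n) = 7*n² (Y(d, n) = 7*(n*n) = 7*n²)
c(t, g) = g + t
h(A, D) = A - 2*D (h(A, D) = -2*D + A = A - 2*D)
J(k) = -3 + 7*k² (J(k) = -9 + ((7*k² + 5) + (3 - 2*(4 - 3))) = -9 + ((5 + 7*k²) + (3 - 2*1)) = -9 + ((5 + 7*k²) + (3 - 2)) = -9 + ((5 + 7*k²) + 1) = -9 + (6 + 7*k²) = -3 + 7*k²)
J(-1)*4 = (-3 + 7*(-1)²)*4 = (-3 + 7*1)*4 = (-3 + 7)*4 = 4*4 = 16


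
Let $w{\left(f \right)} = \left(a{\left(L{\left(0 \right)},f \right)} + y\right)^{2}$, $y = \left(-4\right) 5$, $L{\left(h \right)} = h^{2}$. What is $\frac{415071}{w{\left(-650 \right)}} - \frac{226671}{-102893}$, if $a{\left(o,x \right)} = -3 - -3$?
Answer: $\frac{42798568803}{41157200} \approx 1039.9$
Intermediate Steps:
$a{\left(o,x \right)} = 0$ ($a{\left(o,x \right)} = -3 + 3 = 0$)
$y = -20$
$w{\left(f \right)} = 400$ ($w{\left(f \right)} = \left(0 - 20\right)^{2} = \left(-20\right)^{2} = 400$)
$\frac{415071}{w{\left(-650 \right)}} - \frac{226671}{-102893} = \frac{415071}{400} - \frac{226671}{-102893} = 415071 \cdot \frac{1}{400} - - \frac{226671}{102893} = \frac{415071}{400} + \frac{226671}{102893} = \frac{42798568803}{41157200}$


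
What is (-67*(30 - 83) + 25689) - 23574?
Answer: 5666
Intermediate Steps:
(-67*(30 - 83) + 25689) - 23574 = (-67*(-53) + 25689) - 23574 = (3551 + 25689) - 23574 = 29240 - 23574 = 5666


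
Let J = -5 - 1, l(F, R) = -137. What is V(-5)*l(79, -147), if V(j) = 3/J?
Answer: 137/2 ≈ 68.500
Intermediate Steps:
J = -6
V(j) = -½ (V(j) = 3/(-6) = 3*(-⅙) = -½)
V(-5)*l(79, -147) = -½*(-137) = 137/2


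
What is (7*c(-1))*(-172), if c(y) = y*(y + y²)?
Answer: 0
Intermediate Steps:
(7*c(-1))*(-172) = (7*((-1)²*(1 - 1)))*(-172) = (7*(1*0))*(-172) = (7*0)*(-172) = 0*(-172) = 0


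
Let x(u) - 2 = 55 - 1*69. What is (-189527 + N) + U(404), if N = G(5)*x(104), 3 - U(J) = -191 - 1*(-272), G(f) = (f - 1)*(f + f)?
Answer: -190085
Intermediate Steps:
x(u) = -12 (x(u) = 2 + (55 - 1*69) = 2 + (55 - 69) = 2 - 14 = -12)
G(f) = 2*f*(-1 + f) (G(f) = (-1 + f)*(2*f) = 2*f*(-1 + f))
U(J) = -78 (U(J) = 3 - (-191 - 1*(-272)) = 3 - (-191 + 272) = 3 - 1*81 = 3 - 81 = -78)
N = -480 (N = (2*5*(-1 + 5))*(-12) = (2*5*4)*(-12) = 40*(-12) = -480)
(-189527 + N) + U(404) = (-189527 - 480) - 78 = -190007 - 78 = -190085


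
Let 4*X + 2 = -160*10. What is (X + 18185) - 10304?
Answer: 14961/2 ≈ 7480.5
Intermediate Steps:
X = -801/2 (X = -1/2 + (-160*10)/4 = -1/2 + (1/4)*(-1600) = -1/2 - 400 = -801/2 ≈ -400.50)
(X + 18185) - 10304 = (-801/2 + 18185) - 10304 = 35569/2 - 10304 = 14961/2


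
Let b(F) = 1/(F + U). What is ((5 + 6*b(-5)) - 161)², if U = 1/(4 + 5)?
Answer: 11964681/484 ≈ 24720.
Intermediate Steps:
U = ⅑ (U = 1/9 = ⅑ ≈ 0.11111)
b(F) = 1/(⅑ + F) (b(F) = 1/(F + ⅑) = 1/(⅑ + F))
((5 + 6*b(-5)) - 161)² = ((5 + 6*(9/(1 + 9*(-5)))) - 161)² = ((5 + 6*(9/(1 - 45))) - 161)² = ((5 + 6*(9/(-44))) - 161)² = ((5 + 6*(9*(-1/44))) - 161)² = ((5 + 6*(-9/44)) - 161)² = ((5 - 27/22) - 161)² = (83/22 - 161)² = (-3459/22)² = 11964681/484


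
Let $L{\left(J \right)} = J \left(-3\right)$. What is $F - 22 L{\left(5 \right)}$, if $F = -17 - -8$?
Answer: $321$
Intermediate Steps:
$L{\left(J \right)} = - 3 J$
$F = -9$ ($F = -17 + 8 = -9$)
$F - 22 L{\left(5 \right)} = -9 - 22 \left(\left(-3\right) 5\right) = -9 - -330 = -9 + 330 = 321$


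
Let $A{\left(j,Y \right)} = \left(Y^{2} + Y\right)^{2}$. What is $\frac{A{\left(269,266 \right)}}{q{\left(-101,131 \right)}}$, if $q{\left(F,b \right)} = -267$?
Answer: $-18891852$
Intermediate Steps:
$A{\left(j,Y \right)} = \left(Y + Y^{2}\right)^{2}$
$\frac{A{\left(269,266 \right)}}{q{\left(-101,131 \right)}} = \frac{266^{2} \left(1 + 266\right)^{2}}{-267} = 70756 \cdot 267^{2} \left(- \frac{1}{267}\right) = 70756 \cdot 71289 \left(- \frac{1}{267}\right) = 5044124484 \left(- \frac{1}{267}\right) = -18891852$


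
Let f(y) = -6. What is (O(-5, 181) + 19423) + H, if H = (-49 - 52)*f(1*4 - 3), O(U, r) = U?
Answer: 20024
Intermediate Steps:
H = 606 (H = (-49 - 52)*(-6) = -101*(-6) = 606)
(O(-5, 181) + 19423) + H = (-5 + 19423) + 606 = 19418 + 606 = 20024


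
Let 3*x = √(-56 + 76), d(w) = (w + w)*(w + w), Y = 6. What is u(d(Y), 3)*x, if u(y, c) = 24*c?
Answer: 48*√5 ≈ 107.33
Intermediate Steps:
d(w) = 4*w² (d(w) = (2*w)*(2*w) = 4*w²)
x = 2*√5/3 (x = √(-56 + 76)/3 = √20/3 = (2*√5)/3 = 2*√5/3 ≈ 1.4907)
u(d(Y), 3)*x = (24*3)*(2*√5/3) = 72*(2*√5/3) = 48*√5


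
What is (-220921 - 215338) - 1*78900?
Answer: -515159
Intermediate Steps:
(-220921 - 215338) - 1*78900 = -436259 - 78900 = -515159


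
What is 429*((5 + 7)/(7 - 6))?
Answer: 5148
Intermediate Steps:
429*((5 + 7)/(7 - 6)) = 429*(12/1) = 429*(12*1) = 429*12 = 5148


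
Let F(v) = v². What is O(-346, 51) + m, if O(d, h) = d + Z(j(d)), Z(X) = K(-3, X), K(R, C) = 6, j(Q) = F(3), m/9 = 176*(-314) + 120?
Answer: -496636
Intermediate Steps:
m = -496296 (m = 9*(176*(-314) + 120) = 9*(-55264 + 120) = 9*(-55144) = -496296)
j(Q) = 9 (j(Q) = 3² = 9)
Z(X) = 6
O(d, h) = 6 + d (O(d, h) = d + 6 = 6 + d)
O(-346, 51) + m = (6 - 346) - 496296 = -340 - 496296 = -496636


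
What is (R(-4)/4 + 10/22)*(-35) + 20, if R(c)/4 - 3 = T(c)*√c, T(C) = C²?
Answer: -1110/11 - 1120*I ≈ -100.91 - 1120.0*I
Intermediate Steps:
R(c) = 12 + 4*c^(5/2) (R(c) = 12 + 4*(c²*√c) = 12 + 4*c^(5/2))
(R(-4)/4 + 10/22)*(-35) + 20 = ((12 + 4*(-4)^(5/2))/4 + 10/22)*(-35) + 20 = ((12 + 4*(32*I))*(¼) + 10*(1/22))*(-35) + 20 = ((12 + 128*I)*(¼) + 5/11)*(-35) + 20 = ((3 + 32*I) + 5/11)*(-35) + 20 = (38/11 + 32*I)*(-35) + 20 = (-1330/11 - 1120*I) + 20 = -1110/11 - 1120*I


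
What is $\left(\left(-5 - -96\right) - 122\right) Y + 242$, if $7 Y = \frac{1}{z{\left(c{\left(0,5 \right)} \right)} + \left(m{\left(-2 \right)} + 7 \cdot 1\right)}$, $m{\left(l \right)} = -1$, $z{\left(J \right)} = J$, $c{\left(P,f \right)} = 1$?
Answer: $\frac{11827}{49} \approx 241.37$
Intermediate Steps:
$Y = \frac{1}{49}$ ($Y = \frac{1}{7 \left(1 + \left(-1 + 7 \cdot 1\right)\right)} = \frac{1}{7 \left(1 + \left(-1 + 7\right)\right)} = \frac{1}{7 \left(1 + 6\right)} = \frac{1}{7 \cdot 7} = \frac{1}{7} \cdot \frac{1}{7} = \frac{1}{49} \approx 0.020408$)
$\left(\left(-5 - -96\right) - 122\right) Y + 242 = \left(\left(-5 - -96\right) - 122\right) \frac{1}{49} + 242 = \left(\left(-5 + 96\right) - 122\right) \frac{1}{49} + 242 = \left(91 - 122\right) \frac{1}{49} + 242 = \left(-31\right) \frac{1}{49} + 242 = - \frac{31}{49} + 242 = \frac{11827}{49}$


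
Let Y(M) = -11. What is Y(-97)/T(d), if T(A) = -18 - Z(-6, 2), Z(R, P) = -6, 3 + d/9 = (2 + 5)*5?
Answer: 11/12 ≈ 0.91667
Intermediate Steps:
d = 288 (d = -27 + 9*((2 + 5)*5) = -27 + 9*(7*5) = -27 + 9*35 = -27 + 315 = 288)
T(A) = -12 (T(A) = -18 - 1*(-6) = -18 + 6 = -12)
Y(-97)/T(d) = -11/(-12) = -11*(-1/12) = 11/12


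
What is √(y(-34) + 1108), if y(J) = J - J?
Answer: 2*√277 ≈ 33.287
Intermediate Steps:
y(J) = 0
√(y(-34) + 1108) = √(0 + 1108) = √1108 = 2*√277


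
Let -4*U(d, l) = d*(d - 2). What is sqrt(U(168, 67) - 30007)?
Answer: I*sqrt(36979) ≈ 192.3*I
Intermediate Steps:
U(d, l) = -d*(-2 + d)/4 (U(d, l) = -d*(d - 2)/4 = -d*(-2 + d)/4)
sqrt(U(168, 67) - 30007) = sqrt((1/4)*168*(2 - 1*168) - 30007) = sqrt((1/4)*168*(2 - 168) - 30007) = sqrt((1/4)*168*(-166) - 30007) = sqrt(-6972 - 30007) = sqrt(-36979) = I*sqrt(36979)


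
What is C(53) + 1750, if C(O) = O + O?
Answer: 1856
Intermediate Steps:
C(O) = 2*O
C(53) + 1750 = 2*53 + 1750 = 106 + 1750 = 1856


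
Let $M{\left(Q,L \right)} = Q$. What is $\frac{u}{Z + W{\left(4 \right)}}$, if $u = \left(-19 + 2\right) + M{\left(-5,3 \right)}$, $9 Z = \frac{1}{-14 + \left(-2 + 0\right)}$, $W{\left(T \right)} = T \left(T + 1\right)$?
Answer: $- \frac{3168}{2879} \approx -1.1004$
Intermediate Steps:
$W{\left(T \right)} = T \left(1 + T\right)$
$Z = - \frac{1}{144}$ ($Z = \frac{1}{9 \left(-14 + \left(-2 + 0\right)\right)} = \frac{1}{9 \left(-14 - 2\right)} = \frac{1}{9 \left(-16\right)} = \frac{1}{9} \left(- \frac{1}{16}\right) = - \frac{1}{144} \approx -0.0069444$)
$u = -22$ ($u = \left(-19 + 2\right) - 5 = -17 - 5 = -22$)
$\frac{u}{Z + W{\left(4 \right)}} = \frac{1}{- \frac{1}{144} + 4 \left(1 + 4\right)} \left(-22\right) = \frac{1}{- \frac{1}{144} + 4 \cdot 5} \left(-22\right) = \frac{1}{- \frac{1}{144} + 20} \left(-22\right) = \frac{1}{\frac{2879}{144}} \left(-22\right) = \frac{144}{2879} \left(-22\right) = - \frac{3168}{2879}$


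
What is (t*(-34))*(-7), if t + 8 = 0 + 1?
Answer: -1666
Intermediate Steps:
t = -7 (t = -8 + (0 + 1) = -8 + 1 = -7)
(t*(-34))*(-7) = -7*(-34)*(-7) = 238*(-7) = -1666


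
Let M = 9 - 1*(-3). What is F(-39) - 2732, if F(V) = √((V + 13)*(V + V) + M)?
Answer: -2732 + 2*√510 ≈ -2686.8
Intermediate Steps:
M = 12 (M = 9 + 3 = 12)
F(V) = √(12 + 2*V*(13 + V)) (F(V) = √((V + 13)*(V + V) + 12) = √((13 + V)*(2*V) + 12) = √(2*V*(13 + V) + 12) = √(12 + 2*V*(13 + V)))
F(-39) - 2732 = √(12 + 2*(-39)² + 26*(-39)) - 2732 = √(12 + 2*1521 - 1014) - 2732 = √(12 + 3042 - 1014) - 2732 = √2040 - 2732 = 2*√510 - 2732 = -2732 + 2*√510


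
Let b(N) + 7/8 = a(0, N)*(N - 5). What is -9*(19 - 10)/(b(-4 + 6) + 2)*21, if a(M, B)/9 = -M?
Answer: -1512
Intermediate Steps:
a(M, B) = -9*M (a(M, B) = 9*(-M) = -9*M)
b(N) = -7/8 (b(N) = -7/8 + (-9*0)*(N - 5) = -7/8 + 0*(-5 + N) = -7/8 + 0 = -7/8)
-9*(19 - 10)/(b(-4 + 6) + 2)*21 = -9*(19 - 10)/(-7/8 + 2)*21 = -81/9/8*21 = -81*8/9*21 = -9*8*21 = -72*21 = -1512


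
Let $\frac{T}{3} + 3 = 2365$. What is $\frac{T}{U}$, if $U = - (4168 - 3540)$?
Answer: $- \frac{3543}{314} \approx -11.283$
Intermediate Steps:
$T = 7086$ ($T = -9 + 3 \cdot 2365 = -9 + 7095 = 7086$)
$U = -628$ ($U = \left(-1\right) 628 = -628$)
$\frac{T}{U} = \frac{7086}{-628} = 7086 \left(- \frac{1}{628}\right) = - \frac{3543}{314}$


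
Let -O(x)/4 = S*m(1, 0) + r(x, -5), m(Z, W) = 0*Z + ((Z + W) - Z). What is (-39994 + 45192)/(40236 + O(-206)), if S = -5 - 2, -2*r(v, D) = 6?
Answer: 2599/20124 ≈ 0.12915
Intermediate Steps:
m(Z, W) = W (m(Z, W) = 0 + ((W + Z) - Z) = 0 + W = W)
r(v, D) = -3 (r(v, D) = -½*6 = -3)
S = -7
O(x) = 12 (O(x) = -4*(-7*0 - 3) = -4*(0 - 3) = -4*(-3) = 12)
(-39994 + 45192)/(40236 + O(-206)) = (-39994 + 45192)/(40236 + 12) = 5198/40248 = 5198*(1/40248) = 2599/20124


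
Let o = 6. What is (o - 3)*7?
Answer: 21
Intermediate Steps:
(o - 3)*7 = (6 - 3)*7 = 3*7 = 21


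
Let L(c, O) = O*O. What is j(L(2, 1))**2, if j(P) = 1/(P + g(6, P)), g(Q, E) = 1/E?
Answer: 1/4 ≈ 0.25000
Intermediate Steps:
L(c, O) = O**2
j(P) = 1/(P + 1/P)
j(L(2, 1))**2 = (1**2/(1 + (1**2)**2))**2 = (1/(1 + 1**2))**2 = (1/(1 + 1))**2 = (1/2)**2 = 1/4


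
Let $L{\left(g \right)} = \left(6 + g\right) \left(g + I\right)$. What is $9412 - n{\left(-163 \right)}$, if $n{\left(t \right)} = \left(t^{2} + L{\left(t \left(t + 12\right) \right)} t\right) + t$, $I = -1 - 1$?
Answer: $98761391073$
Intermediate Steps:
$I = -2$ ($I = -1 - 1 = -2$)
$L{\left(g \right)} = \left(-2 + g\right) \left(6 + g\right)$ ($L{\left(g \right)} = \left(6 + g\right) \left(g - 2\right) = \left(6 + g\right) \left(-2 + g\right) = \left(-2 + g\right) \left(6 + g\right)$)
$n{\left(t \right)} = t + t^{2} + t \left(-12 + t^{2} \left(12 + t\right)^{2} + 4 t \left(12 + t\right)\right)$ ($n{\left(t \right)} = \left(t^{2} + \left(-12 + \left(t \left(t + 12\right)\right)^{2} + 4 t \left(t + 12\right)\right) t\right) + t = \left(t^{2} + \left(-12 + \left(t \left(12 + t\right)\right)^{2} + 4 t \left(12 + t\right)\right) t\right) + t = \left(t^{2} + \left(-12 + t^{2} \left(12 + t\right)^{2} + 4 t \left(12 + t\right)\right) t\right) + t = \left(t^{2} + t \left(-12 + t^{2} \left(12 + t\right)^{2} + 4 t \left(12 + t\right)\right)\right) + t = t + t^{2} + t \left(-12 + t^{2} \left(12 + t\right)^{2} + 4 t \left(12 + t\right)\right)$)
$9412 - n{\left(-163 \right)} = 9412 - - 163 \left(-11 - 163 + \left(-163\right)^{2} \left(12 - 163\right)^{2} + 4 \left(-163\right) \left(12 - 163\right)\right) = 9412 - - 163 \left(-11 - 163 + 26569 \left(-151\right)^{2} + 4 \left(-163\right) \left(-151\right)\right) = 9412 - - 163 \left(-11 - 163 + 26569 \cdot 22801 + 98452\right) = 9412 - - 163 \left(-11 - 163 + 605799769 + 98452\right) = 9412 - \left(-163\right) 605898047 = 9412 - -98761381661 = 9412 + 98761381661 = 98761391073$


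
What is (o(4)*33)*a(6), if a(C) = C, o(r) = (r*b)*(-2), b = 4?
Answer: -6336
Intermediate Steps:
o(r) = -8*r (o(r) = (r*4)*(-2) = (4*r)*(-2) = -8*r)
(o(4)*33)*a(6) = (-8*4*33)*6 = -32*33*6 = -1056*6 = -6336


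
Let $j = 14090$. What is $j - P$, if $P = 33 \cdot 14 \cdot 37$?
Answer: $-3004$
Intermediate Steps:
$P = 17094$ ($P = 462 \cdot 37 = 17094$)
$j - P = 14090 - 17094 = -3004$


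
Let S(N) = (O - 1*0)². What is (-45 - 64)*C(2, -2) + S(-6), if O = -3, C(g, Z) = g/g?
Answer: -100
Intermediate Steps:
C(g, Z) = 1
S(N) = 9 (S(N) = (-3 - 1*0)² = (-3 + 0)² = (-3)² = 9)
(-45 - 64)*C(2, -2) + S(-6) = (-45 - 64)*1 + 9 = -109*1 + 9 = -109 + 9 = -100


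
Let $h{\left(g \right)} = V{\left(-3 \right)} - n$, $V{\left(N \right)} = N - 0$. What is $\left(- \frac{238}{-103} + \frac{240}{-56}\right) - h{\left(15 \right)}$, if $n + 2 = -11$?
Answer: $- \frac{8634}{721} \approx -11.975$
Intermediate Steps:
$V{\left(N \right)} = N$ ($V{\left(N \right)} = N + 0 = N$)
$n = -13$ ($n = -2 - 11 = -13$)
$h{\left(g \right)} = 10$ ($h{\left(g \right)} = -3 - -13 = -3 + 13 = 10$)
$\left(- \frac{238}{-103} + \frac{240}{-56}\right) - h{\left(15 \right)} = \left(- \frac{238}{-103} + \frac{240}{-56}\right) - 10 = \left(\left(-238\right) \left(- \frac{1}{103}\right) + 240 \left(- \frac{1}{56}\right)\right) - 10 = \left(\frac{238}{103} - \frac{30}{7}\right) - 10 = - \frac{1424}{721} - 10 = - \frac{8634}{721}$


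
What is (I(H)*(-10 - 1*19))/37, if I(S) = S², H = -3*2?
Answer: -1044/37 ≈ -28.216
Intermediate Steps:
H = -6
(I(H)*(-10 - 1*19))/37 = ((-6)²*(-10 - 1*19))/37 = (36*(-10 - 19))*(1/37) = (36*(-29))*(1/37) = -1044*1/37 = -1044/37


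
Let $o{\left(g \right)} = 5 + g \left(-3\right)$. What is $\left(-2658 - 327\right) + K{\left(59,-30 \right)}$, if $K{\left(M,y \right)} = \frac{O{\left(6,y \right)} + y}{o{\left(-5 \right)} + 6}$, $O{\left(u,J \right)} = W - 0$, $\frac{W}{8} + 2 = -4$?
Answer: $-2988$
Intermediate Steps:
$W = -48$ ($W = -16 + 8 \left(-4\right) = -16 - 32 = -48$)
$O{\left(u,J \right)} = -48$ ($O{\left(u,J \right)} = -48 - 0 = -48 + 0 = -48$)
$o{\left(g \right)} = 5 - 3 g$
$K{\left(M,y \right)} = - \frac{24}{13} + \frac{y}{26}$ ($K{\left(M,y \right)} = \frac{-48 + y}{\left(5 - -15\right) + 6} = \frac{-48 + y}{\left(5 + 15\right) + 6} = \frac{-48 + y}{20 + 6} = \frac{-48 + y}{26} = \left(-48 + y\right) \frac{1}{26} = - \frac{24}{13} + \frac{y}{26}$)
$\left(-2658 - 327\right) + K{\left(59,-30 \right)} = \left(-2658 - 327\right) + \left(- \frac{24}{13} + \frac{1}{26} \left(-30\right)\right) = -2985 - 3 = -2988$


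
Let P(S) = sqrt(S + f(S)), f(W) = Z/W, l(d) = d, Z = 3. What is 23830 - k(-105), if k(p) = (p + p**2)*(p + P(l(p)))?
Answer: 1170430 - 624*I*sqrt(32165) ≈ 1.1704e+6 - 1.1191e+5*I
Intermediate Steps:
f(W) = 3/W
P(S) = sqrt(S + 3/S)
k(p) = (p + p**2)*(p + sqrt(p + 3/p))
23830 - k(-105) = 23830 - (-105)*(-105 + (-105)**2 + sqrt((3 + (-105)**2)/(-105)) - 105*sqrt(3 + (-105)**2)*(I*sqrt(105)/105)) = 23830 - (-105)*(-105 + 11025 + sqrt(-(3 + 11025)/105) - 105*I*sqrt(105)*sqrt(3 + 11025)/105) = 23830 - (-105)*(-105 + 11025 + sqrt(-1/105*11028) - 105*2*I*sqrt(32165)/35) = 23830 - (-105)*(-105 + 11025 + sqrt(-3676/35) - 6*I*sqrt(32165)) = 23830 - (-105)*(-105 + 11025 + 2*I*sqrt(32165)/35 - 6*I*sqrt(32165)) = 23830 - (-105)*(10920 - 208*I*sqrt(32165)/35) = 23830 - (-1146600 + 624*I*sqrt(32165)) = 23830 + (1146600 - 624*I*sqrt(32165)) = 1170430 - 624*I*sqrt(32165)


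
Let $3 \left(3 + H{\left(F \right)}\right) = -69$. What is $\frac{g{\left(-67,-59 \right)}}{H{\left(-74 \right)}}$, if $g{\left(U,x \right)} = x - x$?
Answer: $0$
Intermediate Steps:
$H{\left(F \right)} = -26$ ($H{\left(F \right)} = -3 + \frac{1}{3} \left(-69\right) = -3 - 23 = -26$)
$g{\left(U,x \right)} = 0$
$\frac{g{\left(-67,-59 \right)}}{H{\left(-74 \right)}} = \frac{0}{-26} = 0 \left(- \frac{1}{26}\right) = 0$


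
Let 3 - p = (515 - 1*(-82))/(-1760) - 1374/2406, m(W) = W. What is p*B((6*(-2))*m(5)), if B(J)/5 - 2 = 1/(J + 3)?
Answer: 311848021/8045664 ≈ 38.760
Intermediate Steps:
p = 2759717/705760 (p = 3 - ((515 - 1*(-82))/(-1760) - 1374/2406) = 3 - ((515 + 82)*(-1/1760) - 1374*1/2406) = 3 - (597*(-1/1760) - 229/401) = 3 - (-597/1760 - 229/401) = 3 - 1*(-642437/705760) = 3 + 642437/705760 = 2759717/705760 ≈ 3.9103)
B(J) = 10 + 5/(3 + J) (B(J) = 10 + 5/(J + 3) = 10 + 5/(3 + J))
p*B((6*(-2))*m(5)) = 2759717*(5*(7 + 2*((6*(-2))*5))/(3 + (6*(-2))*5))/705760 = 2759717*(5*(7 + 2*(-12*5))/(3 - 12*5))/705760 = 2759717*(5*(7 + 2*(-60))/(3 - 60))/705760 = 2759717*(5*(7 - 120)/(-57))/705760 = 2759717*(5*(-1/57)*(-113))/705760 = (2759717/705760)*(565/57) = 311848021/8045664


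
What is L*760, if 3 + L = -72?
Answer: -57000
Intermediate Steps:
L = -75 (L = -3 - 72 = -75)
L*760 = -75*760 = -57000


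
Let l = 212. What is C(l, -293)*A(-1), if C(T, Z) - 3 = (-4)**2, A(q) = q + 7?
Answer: 114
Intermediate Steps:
A(q) = 7 + q
C(T, Z) = 19 (C(T, Z) = 3 + (-4)**2 = 3 + 16 = 19)
C(l, -293)*A(-1) = 19*(7 - 1) = 19*6 = 114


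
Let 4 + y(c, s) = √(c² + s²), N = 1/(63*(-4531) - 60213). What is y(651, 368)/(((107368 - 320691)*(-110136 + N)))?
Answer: -1382664/8121264330297371 + 1728330*√22369/8121264330297371 ≈ 3.1659e-8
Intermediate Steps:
N = -1/345666 (N = 1/(-285453 - 60213) = 1/(-345666) = -1/345666 ≈ -2.8930e-6)
y(c, s) = -4 + √(c² + s²)
y(651, 368)/(((107368 - 320691)*(-110136 + N))) = (-4 + √(651² + 368²))/(((107368 - 320691)*(-110136 - 1/345666))) = (-4 + √(423801 + 135424))/((-213323*(-38070270577/345666))) = (-4 + √559225)/(8121264330297371/345666) = (-4 + 5*√22369)*(345666/8121264330297371) = -1382664/8121264330297371 + 1728330*√22369/8121264330297371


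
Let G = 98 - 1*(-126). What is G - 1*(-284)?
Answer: 508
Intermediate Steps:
G = 224 (G = 98 + 126 = 224)
G - 1*(-284) = 224 - 1*(-284) = 224 + 284 = 508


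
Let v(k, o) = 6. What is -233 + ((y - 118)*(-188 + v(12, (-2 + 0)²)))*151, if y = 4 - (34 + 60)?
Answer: 5716023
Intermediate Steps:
y = -90 (y = 4 - 1*94 = 4 - 94 = -90)
-233 + ((y - 118)*(-188 + v(12, (-2 + 0)²)))*151 = -233 + ((-90 - 118)*(-188 + 6))*151 = -233 - 208*(-182)*151 = -233 + 37856*151 = -233 + 5716256 = 5716023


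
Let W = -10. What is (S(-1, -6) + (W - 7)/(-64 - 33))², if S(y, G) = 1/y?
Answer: 6400/9409 ≈ 0.68020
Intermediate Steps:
(S(-1, -6) + (W - 7)/(-64 - 33))² = (1/(-1) + (-10 - 7)/(-64 - 33))² = (-1 - 17/(-97))² = (-1 - 17*(-1/97))² = (-1 + 17/97)² = (-80/97)² = 6400/9409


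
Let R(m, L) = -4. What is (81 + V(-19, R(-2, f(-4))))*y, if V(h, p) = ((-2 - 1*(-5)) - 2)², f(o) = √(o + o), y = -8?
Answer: -656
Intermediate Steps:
f(o) = √2*√o (f(o) = √(2*o) = √2*√o)
V(h, p) = 1 (V(h, p) = ((-2 + 5) - 2)² = (3 - 2)² = 1² = 1)
(81 + V(-19, R(-2, f(-4))))*y = (81 + 1)*(-8) = 82*(-8) = -656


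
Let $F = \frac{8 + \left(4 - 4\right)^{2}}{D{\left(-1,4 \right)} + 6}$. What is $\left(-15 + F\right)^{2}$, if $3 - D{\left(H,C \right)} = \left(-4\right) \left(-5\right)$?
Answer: $\frac{29929}{121} \approx 247.35$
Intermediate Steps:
$D{\left(H,C \right)} = -17$ ($D{\left(H,C \right)} = 3 - \left(-4\right) \left(-5\right) = 3 - 20 = -17$)
$F = - \frac{8}{11}$ ($F = \frac{8 + \left(4 - 4\right)^{2}}{-17 + 6} = \frac{8 + 0^{2}}{-11} = \left(8 + 0\right) \left(- \frac{1}{11}\right) = 8 \left(- \frac{1}{11}\right) = - \frac{8}{11} \approx -0.72727$)
$\left(-15 + F\right)^{2} = \left(-15 - \frac{8}{11}\right)^{2} = \left(- \frac{173}{11}\right)^{2} = \frac{29929}{121}$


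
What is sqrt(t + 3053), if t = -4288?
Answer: I*sqrt(1235) ≈ 35.143*I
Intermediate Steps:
sqrt(t + 3053) = sqrt(-4288 + 3053) = sqrt(-1235) = I*sqrt(1235)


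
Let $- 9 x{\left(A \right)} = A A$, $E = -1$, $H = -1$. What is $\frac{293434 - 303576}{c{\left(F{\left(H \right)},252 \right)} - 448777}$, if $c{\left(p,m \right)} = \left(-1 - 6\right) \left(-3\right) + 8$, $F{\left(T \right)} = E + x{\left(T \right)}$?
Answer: $\frac{5071}{224374} \approx 0.022601$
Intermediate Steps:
$x{\left(A \right)} = - \frac{A^{2}}{9}$ ($x{\left(A \right)} = - \frac{A A}{9} = - \frac{A^{2}}{9}$)
$F{\left(T \right)} = -1 - \frac{T^{2}}{9}$
$c{\left(p,m \right)} = 29$ ($c{\left(p,m \right)} = \left(-7\right) \left(-3\right) + 8 = 21 + 8 = 29$)
$\frac{293434 - 303576}{c{\left(F{\left(H \right)},252 \right)} - 448777} = \frac{293434 - 303576}{29 - 448777} = - \frac{10142}{-448748} = \left(-10142\right) \left(- \frac{1}{448748}\right) = \frac{5071}{224374}$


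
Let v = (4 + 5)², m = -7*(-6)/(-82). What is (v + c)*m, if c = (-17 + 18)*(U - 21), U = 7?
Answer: -1407/41 ≈ -34.317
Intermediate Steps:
m = -21/41 (m = 42*(-1/82) = -21/41 ≈ -0.51220)
c = -14 (c = (-17 + 18)*(7 - 21) = 1*(-14) = -14)
v = 81 (v = 9² = 81)
(v + c)*m = (81 - 14)*(-21/41) = 67*(-21/41) = -1407/41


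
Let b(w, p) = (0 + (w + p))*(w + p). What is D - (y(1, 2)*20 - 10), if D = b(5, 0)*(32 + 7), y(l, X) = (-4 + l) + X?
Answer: 1005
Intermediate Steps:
y(l, X) = -4 + X + l
b(w, p) = (p + w)² (b(w, p) = (0 + (p + w))*(p + w) = (p + w)*(p + w) = (p + w)²)
D = 975 (D = (0 + 5)²*(32 + 7) = 5²*39 = 25*39 = 975)
D - (y(1, 2)*20 - 10) = 975 - ((-4 + 2 + 1)*20 - 10) = 975 - (-1*20 - 10) = 975 - (-20 - 10) = 975 - 1*(-30) = 975 + 30 = 1005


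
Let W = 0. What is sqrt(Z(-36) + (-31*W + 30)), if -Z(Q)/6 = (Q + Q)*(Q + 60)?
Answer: sqrt(10398) ≈ 101.97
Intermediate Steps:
Z(Q) = -12*Q*(60 + Q) (Z(Q) = -6*(Q + Q)*(Q + 60) = -6*2*Q*(60 + Q) = -12*Q*(60 + Q))
sqrt(Z(-36) + (-31*W + 30)) = sqrt(-12*(-36)*(60 - 36) + (-31*0 + 30)) = sqrt(-12*(-36)*24 + (0 + 30)) = sqrt(10368 + 30) = sqrt(10398)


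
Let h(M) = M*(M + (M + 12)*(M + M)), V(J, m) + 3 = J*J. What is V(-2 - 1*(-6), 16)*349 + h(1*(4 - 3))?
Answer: 4564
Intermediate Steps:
V(J, m) = -3 + J² (V(J, m) = -3 + J*J = -3 + J²)
h(M) = M*(M + 2*M*(12 + M)) (h(M) = M*(M + (12 + M)*(2*M)) = M*(M + 2*M*(12 + M)))
V(-2 - 1*(-6), 16)*349 + h(1*(4 - 3)) = (-3 + (-2 - 1*(-6))²)*349 + (1*(4 - 3))²*(25 + 2*(1*(4 - 3))) = (-3 + (-2 + 6)²)*349 + (1*1)²*(25 + 2*(1*1)) = (-3 + 4²)*349 + 1²*(25 + 2*1) = (-3 + 16)*349 + 1*(25 + 2) = 13*349 + 1*27 = 4537 + 27 = 4564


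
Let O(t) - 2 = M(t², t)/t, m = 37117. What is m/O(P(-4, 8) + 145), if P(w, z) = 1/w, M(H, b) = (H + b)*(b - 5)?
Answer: 593872/325929 ≈ 1.8221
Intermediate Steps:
M(H, b) = (-5 + b)*(H + b) (M(H, b) = (H + b)*(-5 + b) = (-5 + b)*(H + b))
O(t) = 2 + (t³ - 5*t - 4*t²)/t (O(t) = 2 + (t² - 5*t² - 5*t + t²*t)/t = 2 + (t² - 5*t² - 5*t + t³)/t = 2 + (t³ - 5*t - 4*t²)/t)
m/O(P(-4, 8) + 145) = 37117/(-3 + (1/(-4) + 145)² - 4*(1/(-4) + 145)) = 37117/(-3 + (-¼ + 145)² - 4*(-¼ + 145)) = 37117/(-3 + (579/4)² - 4*579/4) = 37117/(-3 + 335241/16 - 579) = 37117/(325929/16) = 37117*(16/325929) = 593872/325929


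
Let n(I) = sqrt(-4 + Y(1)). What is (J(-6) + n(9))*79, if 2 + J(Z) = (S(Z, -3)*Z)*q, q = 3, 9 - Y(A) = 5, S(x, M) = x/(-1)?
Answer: -8690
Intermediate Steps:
S(x, M) = -x (S(x, M) = x*(-1) = -x)
Y(A) = 4 (Y(A) = 9 - 1*5 = 9 - 5 = 4)
n(I) = 0 (n(I) = sqrt(-4 + 4) = sqrt(0) = 0)
J(Z) = -2 - 3*Z**2 (J(Z) = -2 + ((-Z)*Z)*3 = -2 - Z**2*3 = -2 - 3*Z**2)
(J(-6) + n(9))*79 = ((-2 - 3*(-6)**2) + 0)*79 = ((-2 - 3*36) + 0)*79 = ((-2 - 108) + 0)*79 = (-110 + 0)*79 = -110*79 = -8690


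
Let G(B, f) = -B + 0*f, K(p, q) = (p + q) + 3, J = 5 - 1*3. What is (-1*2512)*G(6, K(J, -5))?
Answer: 15072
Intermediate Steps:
J = 2 (J = 5 - 3 = 2)
K(p, q) = 3 + p + q
G(B, f) = -B (G(B, f) = -B + 0 = -B)
(-1*2512)*G(6, K(J, -5)) = (-1*2512)*(-1*6) = -2512*(-6) = 15072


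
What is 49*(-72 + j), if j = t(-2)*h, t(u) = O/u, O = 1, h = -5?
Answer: -6811/2 ≈ -3405.5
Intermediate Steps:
t(u) = 1/u
j = 5/2 (j = -5/(-2) = -½*(-5) = 5/2 ≈ 2.5000)
49*(-72 + j) = 49*(-72 + 5/2) = 49*(-139/2) = -6811/2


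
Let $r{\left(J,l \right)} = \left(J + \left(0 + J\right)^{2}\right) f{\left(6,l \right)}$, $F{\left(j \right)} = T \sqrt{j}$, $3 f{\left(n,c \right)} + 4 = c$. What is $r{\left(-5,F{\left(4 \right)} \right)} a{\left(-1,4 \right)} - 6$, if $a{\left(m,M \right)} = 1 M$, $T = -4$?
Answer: $-326$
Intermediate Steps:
$f{\left(n,c \right)} = - \frac{4}{3} + \frac{c}{3}$
$a{\left(m,M \right)} = M$
$F{\left(j \right)} = - 4 \sqrt{j}$
$r{\left(J,l \right)} = \left(- \frac{4}{3} + \frac{l}{3}\right) \left(J + J^{2}\right)$ ($r{\left(J,l \right)} = \left(J + \left(0 + J\right)^{2}\right) \left(- \frac{4}{3} + \frac{l}{3}\right) = \left(J + J^{2}\right) \left(- \frac{4}{3} + \frac{l}{3}\right) = \left(- \frac{4}{3} + \frac{l}{3}\right) \left(J + J^{2}\right)$)
$r{\left(-5,F{\left(4 \right)} \right)} a{\left(-1,4 \right)} - 6 = \frac{1}{3} \left(-5\right) \left(1 - 5\right) \left(-4 - 4 \sqrt{4}\right) 4 - 6 = \frac{1}{3} \left(-5\right) \left(-4\right) \left(-4 - 8\right) 4 - 6 = \frac{1}{3} \left(-5\right) \left(-4\right) \left(-12\right) 4 - 6 = \left(-80\right) 4 - 6 = -320 - 6 = -326$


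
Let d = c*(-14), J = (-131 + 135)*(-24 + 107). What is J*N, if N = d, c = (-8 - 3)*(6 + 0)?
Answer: 306768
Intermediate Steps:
c = -66 (c = -11*6 = -66)
J = 332 (J = 4*83 = 332)
d = 924 (d = -66*(-14) = 924)
N = 924
J*N = 332*924 = 306768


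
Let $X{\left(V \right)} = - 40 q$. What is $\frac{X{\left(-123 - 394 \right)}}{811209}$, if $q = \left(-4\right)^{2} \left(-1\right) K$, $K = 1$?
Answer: $\frac{640}{811209} \approx 0.00078895$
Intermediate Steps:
$q = -16$ ($q = \left(-4\right)^{2} \left(-1\right) 1 = 16 \left(-1\right) 1 = \left(-16\right) 1 = -16$)
$X{\left(V \right)} = 640$ ($X{\left(V \right)} = \left(-40\right) \left(-16\right) = 640$)
$\frac{X{\left(-123 - 394 \right)}}{811209} = \frac{640}{811209}$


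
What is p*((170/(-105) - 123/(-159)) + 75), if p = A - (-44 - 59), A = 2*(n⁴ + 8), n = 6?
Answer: 223749674/1113 ≈ 2.0103e+5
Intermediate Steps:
A = 2608 (A = 2*(6⁴ + 8) = 2*(1296 + 8) = 2*1304 = 2608)
p = 2711 (p = 2608 - (-44 - 59) = 2608 - 1*(-103) = 2608 + 103 = 2711)
p*((170/(-105) - 123/(-159)) + 75) = 2711*((170/(-105) - 123/(-159)) + 75) = 2711*((170*(-1/105) - 123*(-1/159)) + 75) = 2711*((-34/21 + 41/53) + 75) = 2711*(-941/1113 + 75) = 2711*(82534/1113) = 223749674/1113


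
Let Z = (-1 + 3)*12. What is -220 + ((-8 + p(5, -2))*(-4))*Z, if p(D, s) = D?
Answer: 68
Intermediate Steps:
Z = 24 (Z = 2*12 = 24)
-220 + ((-8 + p(5, -2))*(-4))*Z = -220 + ((-8 + 5)*(-4))*24 = -220 - 3*(-4)*24 = -220 + 12*24 = -220 + 288 = 68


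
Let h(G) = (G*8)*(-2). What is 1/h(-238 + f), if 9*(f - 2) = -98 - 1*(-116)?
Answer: 1/3744 ≈ 0.00026709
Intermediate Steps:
f = 4 (f = 2 + (-98 - 1*(-116))/9 = 2 + (-98 + 116)/9 = 2 + (1/9)*18 = 2 + 2 = 4)
h(G) = -16*G (h(G) = (8*G)*(-2) = -16*G)
1/h(-238 + f) = 1/(-16*(-238 + 4)) = 1/(-16*(-234)) = 1/3744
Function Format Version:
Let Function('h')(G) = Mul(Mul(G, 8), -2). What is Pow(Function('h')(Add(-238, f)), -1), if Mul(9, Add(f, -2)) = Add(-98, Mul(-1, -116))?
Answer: Rational(1, 3744) ≈ 0.00026709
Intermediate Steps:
f = 4 (f = Add(2, Mul(Rational(1, 9), Add(-98, Mul(-1, -116)))) = Add(2, Mul(Rational(1, 9), Add(-98, 116))) = Add(2, Mul(Rational(1, 9), 18)) = Add(2, 2) = 4)
Function('h')(G) = Mul(-16, G) (Function('h')(G) = Mul(Mul(8, G), -2) = Mul(-16, G))
Pow(Function('h')(Add(-238, f)), -1) = Pow(Mul(-16, Add(-238, 4)), -1) = Pow(Mul(-16, -234), -1) = Pow(3744, -1) = Rational(1, 3744)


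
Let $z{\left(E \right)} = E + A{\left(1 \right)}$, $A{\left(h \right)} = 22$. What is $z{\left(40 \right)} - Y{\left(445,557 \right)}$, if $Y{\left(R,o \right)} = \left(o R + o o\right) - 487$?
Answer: $-557565$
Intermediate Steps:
$z{\left(E \right)} = 22 + E$ ($z{\left(E \right)} = E + 22 = 22 + E$)
$Y{\left(R,o \right)} = -487 + o^{2} + R o$ ($Y{\left(R,o \right)} = \left(R o + o^{2}\right) - 487 = \left(o^{2} + R o\right) - 487 = -487 + o^{2} + R o$)
$z{\left(40 \right)} - Y{\left(445,557 \right)} = \left(22 + 40\right) - \left(-487 + 557^{2} + 445 \cdot 557\right) = 62 - \left(-487 + 310249 + 247865\right) = 62 - 557627 = -557565$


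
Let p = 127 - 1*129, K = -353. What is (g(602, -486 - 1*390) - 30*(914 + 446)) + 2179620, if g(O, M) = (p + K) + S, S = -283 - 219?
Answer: 2137963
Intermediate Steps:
S = -502
p = -2 (p = 127 - 129 = -2)
g(O, M) = -857 (g(O, M) = (-2 - 353) - 502 = -355 - 502 = -857)
(g(602, -486 - 1*390) - 30*(914 + 446)) + 2179620 = (-857 - 30*(914 + 446)) + 2179620 = (-857 - 30*1360) + 2179620 = (-857 - 40800) + 2179620 = -41657 + 2179620 = 2137963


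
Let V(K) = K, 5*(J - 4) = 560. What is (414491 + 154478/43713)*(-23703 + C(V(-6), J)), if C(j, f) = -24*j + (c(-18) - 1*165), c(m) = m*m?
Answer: -47108878858600/4857 ≈ -9.6992e+9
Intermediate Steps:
J = 116 (J = 4 + (1/5)*560 = 4 + 112 = 116)
c(m) = m**2
C(j, f) = 159 - 24*j (C(j, f) = -24*j + ((-18)**2 - 1*165) = -24*j + (324 - 165) = -24*j + 159 = 159 - 24*j)
(414491 + 154478/43713)*(-23703 + C(V(-6), J)) = (414491 + 154478/43713)*(-23703 + (159 - 24*(-6))) = (414491 + 154478*(1/43713))*(-23703 + (159 + 144)) = (414491 + 154478/43713)*(-23703 + 303) = (18118799561/43713)*(-23400) = -47108878858600/4857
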